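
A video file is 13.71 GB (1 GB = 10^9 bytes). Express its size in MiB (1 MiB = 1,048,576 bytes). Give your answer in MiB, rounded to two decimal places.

13.71 GB × 1,000,000,000 bytes/GB = 13,710,000,000 bytes
1 MiB = 2^20 bytes = 1,048,576 bytes
13,710,000,000 / 1,048,576 = 13,074.87 MiB

13,074.87 MiB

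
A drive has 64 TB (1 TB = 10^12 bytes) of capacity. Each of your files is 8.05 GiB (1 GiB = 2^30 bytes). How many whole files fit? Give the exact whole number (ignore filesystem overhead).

7,404

Capacity: 64 TB = 64,000,000,000,000 bytes
Per item: 8.05 GiB = 8,643,621,683.2 bytes
⌊64,000,000,000,000 / 8,643,621,683.2⌋ = 7,404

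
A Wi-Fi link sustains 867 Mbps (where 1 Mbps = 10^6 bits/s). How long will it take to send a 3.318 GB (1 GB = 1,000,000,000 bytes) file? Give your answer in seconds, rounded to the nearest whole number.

31 seconds

3.318 GB = 3,318,000,000 bytes = 26,544,000,000 bits
867 Mbps = 867,000,000 bits/s
time = 26,544,000,000 / 867,000,000 = 31 s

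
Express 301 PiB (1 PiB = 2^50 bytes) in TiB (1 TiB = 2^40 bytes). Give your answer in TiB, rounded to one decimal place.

301 PiB = 301 × 2^50 bytes = 338,895,871,959,629,824 bytes
1 TiB = 1,099,511,627,776 bytes
338,895,871,959,629,824 / 1,099,511,627,776 = 308,224.0 TiB

308,224.0 TiB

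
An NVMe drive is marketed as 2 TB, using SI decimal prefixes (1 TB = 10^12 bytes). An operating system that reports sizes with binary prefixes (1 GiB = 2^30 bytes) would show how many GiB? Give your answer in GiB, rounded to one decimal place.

2 TB = 2 × 10^12 bytes = 2,000,000,000,000 bytes
1 GiB = 2^30 bytes = 1,073,741,824 bytes
2,000,000,000,000 / 1,073,741,824 = 1,862.6 GiB

1,862.6 GiB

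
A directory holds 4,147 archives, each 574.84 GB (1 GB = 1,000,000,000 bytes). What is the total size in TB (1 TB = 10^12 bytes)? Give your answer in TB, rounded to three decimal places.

Total = 4,147 × 574.84 GB = 2383861.48 GB
= 2383861.48 × 1,000,000,000 bytes = 2,383,861,480,000,000 bytes
1 TB = 1,000,000,000,000 bytes
2,383,861,480,000,000 / 1,000,000,000,000 = 2,383.861 TB

2,383.861 TB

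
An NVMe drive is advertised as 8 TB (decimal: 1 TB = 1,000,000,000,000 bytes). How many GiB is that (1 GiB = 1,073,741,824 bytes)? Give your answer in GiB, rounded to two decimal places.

7,450.58 GiB

8 TB = 8 × 10^12 bytes = 8,000,000,000,000 bytes
1 GiB = 2^30 bytes = 1,073,741,824 bytes
8,000,000,000,000 / 1,073,741,824 = 7,450.58 GiB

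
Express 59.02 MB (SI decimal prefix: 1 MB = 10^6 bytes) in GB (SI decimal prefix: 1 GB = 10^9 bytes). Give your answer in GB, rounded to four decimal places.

59.02 MB × 1,000,000 bytes/MB = 59,020,000 bytes
1 GB = 10^9 bytes = 1,000,000,000 bytes
59,020,000 / 1,000,000,000 = 0.0590 GB

0.0590 GB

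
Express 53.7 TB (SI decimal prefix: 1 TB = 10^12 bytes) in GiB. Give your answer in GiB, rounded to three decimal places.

50,012.022 GiB

53.7 TB = 53.7 × 10^12 bytes = 53,700,000,000,000 bytes
1 GiB = 1,073,741,824 bytes
53,700,000,000,000 / 1,073,741,824 = 50,012.022 GiB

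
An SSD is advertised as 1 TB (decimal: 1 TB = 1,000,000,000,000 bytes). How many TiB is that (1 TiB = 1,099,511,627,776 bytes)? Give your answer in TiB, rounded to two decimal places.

1 TB = 1 × 10^12 bytes = 1,000,000,000,000 bytes
1 TiB = 1,099,511,627,776 bytes
1,000,000,000,000 / 1,099,511,627,776 = 0.91 TiB

0.91 TiB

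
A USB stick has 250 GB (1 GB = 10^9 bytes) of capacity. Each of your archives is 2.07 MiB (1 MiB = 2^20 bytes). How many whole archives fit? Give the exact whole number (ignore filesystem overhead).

Capacity: 250 GB = 250,000,000,000 bytes
Per item: 2.07 MiB = 2,170,552.32 bytes
⌊250,000,000,000 / 2,170,552.32⌋ = 115,178

115,178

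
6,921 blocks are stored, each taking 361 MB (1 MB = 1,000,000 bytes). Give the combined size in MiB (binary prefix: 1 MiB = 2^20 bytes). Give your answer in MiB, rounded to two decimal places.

Total = 6,921 × 361 MB = 2,498,481 MB
= 2,498,481 × 1,000,000 bytes = 2,498,481,000,000 bytes
1 MiB = 1,048,576 bytes
2,498,481,000,000 / 1,048,576 = 2,382,737.16 MiB

2,382,737.16 MiB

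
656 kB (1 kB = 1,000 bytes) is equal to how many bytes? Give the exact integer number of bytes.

656,000 bytes

656 × 1,000 = 656,000 bytes  (1 kB = 10^3 bytes)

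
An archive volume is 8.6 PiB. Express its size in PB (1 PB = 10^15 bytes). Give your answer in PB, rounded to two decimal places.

8.6 PiB × 1,125,899,906,842,624 bytes/PiB = 9,682,739,198,846,566.4 bytes
1 PB = 1,000,000,000,000,000 bytes
9,682,739,198,846,566.4 / 1,000,000,000,000,000 = 9.68 PB

9.68 PB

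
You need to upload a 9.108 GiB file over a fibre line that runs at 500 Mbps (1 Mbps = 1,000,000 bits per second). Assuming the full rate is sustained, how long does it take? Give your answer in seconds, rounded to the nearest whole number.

156 seconds

9.108 GiB = 9,779,640,532.992 bytes = 78,237,124,263.936 bits
500 Mbps = 500,000,000 bits/s
time = 78,237,124,263.936 / 500,000,000 = 156 s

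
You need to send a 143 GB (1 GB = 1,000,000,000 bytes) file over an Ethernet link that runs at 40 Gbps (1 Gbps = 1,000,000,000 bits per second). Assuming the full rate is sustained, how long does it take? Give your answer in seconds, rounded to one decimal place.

143 GB = 143,000,000,000 bytes = 1,144,000,000,000 bits
40 Gbps = 40,000,000,000 bits/s
time = 1,144,000,000,000 / 40,000,000,000 = 28.6 s

28.6 seconds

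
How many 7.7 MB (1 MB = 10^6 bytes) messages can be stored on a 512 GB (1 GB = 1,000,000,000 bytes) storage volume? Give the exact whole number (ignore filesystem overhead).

Capacity: 512 GB = 512,000,000,000 bytes
Per item: 7.7 MB = 7,700,000 bytes
⌊512,000,000,000 / 7,700,000⌋ = 66,493

66,493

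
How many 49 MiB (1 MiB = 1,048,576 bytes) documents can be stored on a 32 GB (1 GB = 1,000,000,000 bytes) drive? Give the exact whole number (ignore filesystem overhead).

622

Capacity: 32 GB = 32,000,000,000 bytes
Per item: 49 MiB = 51,380,224 bytes
⌊32,000,000,000 / 51,380,224⌋ = 622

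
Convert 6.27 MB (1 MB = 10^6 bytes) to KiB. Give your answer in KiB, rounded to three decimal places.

6,123.047 KiB

6.27 MB × 1,000,000 bytes/MB = 6,270,000 bytes
1 KiB = 1,024 bytes
6,270,000 / 1,024 = 6,123.047 KiB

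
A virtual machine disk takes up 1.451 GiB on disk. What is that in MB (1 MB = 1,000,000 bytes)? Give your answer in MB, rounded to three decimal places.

1.451 GiB = 1.451 × 2^30 bytes = 1,557,999,386.624 bytes
1 MB = 1,000,000 bytes
1,557,999,386.624 / 1,000,000 = 1,557.999 MB

1,557.999 MB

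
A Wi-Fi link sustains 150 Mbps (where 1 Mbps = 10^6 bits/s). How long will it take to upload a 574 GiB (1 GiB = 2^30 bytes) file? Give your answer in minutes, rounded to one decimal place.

547.8 minutes

574 GiB = 616,327,806,976 bytes = 4,930,622,455,808 bits
150 Mbps = 150,000,000 bits/s
time = 4,930,622,455,808 / 150,000,000 = 32,870.82 s
32,870.82 s / 60 = 547.8 minutes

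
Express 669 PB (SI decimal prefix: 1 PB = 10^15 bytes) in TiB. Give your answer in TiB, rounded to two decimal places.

669 PB = 669 × 10^15 bytes = 669,000,000,000,000,000 bytes
1 TiB = 1,099,511,627,776 bytes
669,000,000,000,000,000 / 1,099,511,627,776 = 608,451.96 TiB

608,451.96 TiB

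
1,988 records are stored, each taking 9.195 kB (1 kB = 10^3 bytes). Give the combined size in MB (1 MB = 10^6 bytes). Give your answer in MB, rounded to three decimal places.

18.280 MB

Total = 1,988 × 9.195 kB = 18279.66 kB
= 18279.66 × 1,000 bytes = 18,279,660 bytes
1 MB = 1,000,000 bytes
18,279,660 / 1,000,000 = 18.280 MB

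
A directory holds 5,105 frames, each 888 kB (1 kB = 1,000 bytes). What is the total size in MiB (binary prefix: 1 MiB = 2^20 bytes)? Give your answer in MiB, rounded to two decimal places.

4,323.23 MiB

Total = 5,105 × 888 kB = 4,533,240 kB
= 4,533,240 × 1,000 bytes = 4,533,240,000 bytes
1 MiB = 1,048,576 bytes
4,533,240,000 / 1,048,576 = 4,323.23 MiB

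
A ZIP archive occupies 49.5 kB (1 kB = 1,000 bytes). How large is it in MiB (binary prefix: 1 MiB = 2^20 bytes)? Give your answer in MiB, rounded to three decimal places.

0.047 MiB

49.5 kB = 49.5 × 10^3 bytes = 49,500 bytes
1 MiB = 1,048,576 bytes
49,500 / 1,048,576 = 0.047 MiB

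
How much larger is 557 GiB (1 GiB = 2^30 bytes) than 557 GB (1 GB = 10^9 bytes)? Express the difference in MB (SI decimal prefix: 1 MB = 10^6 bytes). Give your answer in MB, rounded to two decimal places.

557 GiB = 557 × 1,073,741,824 = 598,074,195,968 bytes
557 GB = 557 × 1,000,000,000 = 557,000,000,000 bytes
difference = 41,074,195,968 bytes
41,074,195,968 / 1,000,000 = 41,074.20 MB

41,074.20 MB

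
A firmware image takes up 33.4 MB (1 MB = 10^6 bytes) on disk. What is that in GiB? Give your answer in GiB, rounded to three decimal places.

0.031 GiB

33.4 MB = 33.4 × 10^6 bytes = 33,400,000 bytes
1 GiB = 1,073,741,824 bytes
33,400,000 / 1,073,741,824 = 0.031 GiB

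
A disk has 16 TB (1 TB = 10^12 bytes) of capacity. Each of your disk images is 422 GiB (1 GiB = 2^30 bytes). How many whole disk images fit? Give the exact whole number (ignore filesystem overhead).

35

Capacity: 16 TB = 16,000,000,000,000 bytes
Per item: 422 GiB = 453,119,049,728 bytes
⌊16,000,000,000,000 / 453,119,049,728⌋ = 35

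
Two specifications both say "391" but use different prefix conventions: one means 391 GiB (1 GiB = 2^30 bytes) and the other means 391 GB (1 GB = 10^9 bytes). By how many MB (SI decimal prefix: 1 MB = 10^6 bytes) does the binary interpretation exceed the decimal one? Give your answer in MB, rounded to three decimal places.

391 GiB = 391 × 1,073,741,824 = 419,833,053,184 bytes
391 GB = 391 × 1,000,000,000 = 391,000,000,000 bytes
difference = 28,833,053,184 bytes
28,833,053,184 / 1,000,000 = 28,833.053 MB

28,833.053 MB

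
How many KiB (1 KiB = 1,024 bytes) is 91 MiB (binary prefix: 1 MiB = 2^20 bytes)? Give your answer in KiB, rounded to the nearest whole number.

93,184 KiB

91 MiB = 91 × 2^20 bytes = 95,420,416 bytes
1 KiB = 1,024 bytes
95,420,416 / 1,024 = 93,184 KiB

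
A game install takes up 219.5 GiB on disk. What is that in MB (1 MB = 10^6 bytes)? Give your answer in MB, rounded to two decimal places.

235,686.33 MB

219.5 GiB = 219.5 × 2^30 bytes = 235,686,330,368 bytes
1 MB = 1,000,000 bytes
235,686,330,368 / 1,000,000 = 235,686.33 MB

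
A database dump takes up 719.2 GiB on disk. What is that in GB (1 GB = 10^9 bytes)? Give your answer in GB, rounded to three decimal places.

719.2 GiB = 719.2 × 2^30 bytes = 772,235,119,820.8 bytes
1 GB = 10^9 bytes = 1,000,000,000 bytes
772,235,119,820.8 / 1,000,000,000 = 772.235 GB

772.235 GB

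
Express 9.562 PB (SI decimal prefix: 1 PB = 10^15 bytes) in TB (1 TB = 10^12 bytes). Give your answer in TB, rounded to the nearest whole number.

9,562 TB

9.562 PB = 9.562 × 10^15 bytes = 9,562,000,000,000,000 bytes
1 TB = 1,000,000,000,000 bytes
9,562,000,000,000,000 / 1,000,000,000,000 = 9,562 TB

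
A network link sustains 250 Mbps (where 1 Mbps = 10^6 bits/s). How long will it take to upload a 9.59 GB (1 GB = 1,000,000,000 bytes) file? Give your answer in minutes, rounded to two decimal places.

9.59 GB = 9,590,000,000 bytes = 76,720,000,000 bits
250 Mbps = 250,000,000 bits/s
time = 76,720,000,000 / 250,000,000 = 306.880 s
306.880 s / 60 = 5.11 minutes

5.11 minutes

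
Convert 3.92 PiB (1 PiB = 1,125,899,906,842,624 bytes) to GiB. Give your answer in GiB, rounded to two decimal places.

4,110,417.92 GiB

3.92 PiB = 3.92 × 2^50 bytes = 4,413,527,634,823,086.08 bytes
1 GiB = 2^30 bytes = 1,073,741,824 bytes
4,413,527,634,823,086.08 / 1,073,741,824 = 4,110,417.92 GiB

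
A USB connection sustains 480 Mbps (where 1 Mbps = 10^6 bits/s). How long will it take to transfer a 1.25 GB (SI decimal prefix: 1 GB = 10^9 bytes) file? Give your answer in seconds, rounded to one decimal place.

1.25 GB = 1,250,000,000 bytes = 10,000,000,000 bits
480 Mbps = 480,000,000 bits/s
time = 10,000,000,000 / 480,000,000 = 20.8 s

20.8 seconds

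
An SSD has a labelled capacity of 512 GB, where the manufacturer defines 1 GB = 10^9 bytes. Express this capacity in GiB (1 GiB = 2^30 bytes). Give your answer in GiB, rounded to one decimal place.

476.8 GiB

512 GB = 512 × 10^9 bytes = 512,000,000,000 bytes
1 GiB = 2^30 bytes = 1,073,741,824 bytes
512,000,000,000 / 1,073,741,824 = 476.8 GiB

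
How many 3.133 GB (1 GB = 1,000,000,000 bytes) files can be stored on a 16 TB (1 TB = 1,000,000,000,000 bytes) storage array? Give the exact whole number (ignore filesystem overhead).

Capacity: 16 TB = 16,000,000,000,000 bytes
Per item: 3.133 GB = 3,133,000,000 bytes
⌊16,000,000,000,000 / 3,133,000,000⌋ = 5,106

5,106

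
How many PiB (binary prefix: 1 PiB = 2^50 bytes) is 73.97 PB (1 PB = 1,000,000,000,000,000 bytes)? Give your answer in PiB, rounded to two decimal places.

73.97 PB × 1,000,000,000,000,000 bytes/PB = 73,970,000,000,000,000 bytes
1 PiB = 2^50 bytes = 1,125,899,906,842,624 bytes
73,970,000,000,000,000 / 1,125,899,906,842,624 = 65.70 PiB

65.70 PiB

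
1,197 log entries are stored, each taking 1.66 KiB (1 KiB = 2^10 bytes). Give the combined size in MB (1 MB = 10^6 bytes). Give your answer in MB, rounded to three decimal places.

Total = 1,197 × 1.66 KiB = 1987.02 KiB
= 1987.02 × 1,024 bytes = 2,034,708.48 bytes
1 MB = 1,000,000 bytes
2,034,708.48 / 1,000,000 = 2.035 MB

2.035 MB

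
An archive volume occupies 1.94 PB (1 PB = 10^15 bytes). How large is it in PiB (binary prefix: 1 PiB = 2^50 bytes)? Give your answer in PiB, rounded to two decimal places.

1.72 PiB

1.94 PB = 1.94 × 10^15 bytes = 1,940,000,000,000,000 bytes
1 PiB = 2^50 bytes = 1,125,899,906,842,624 bytes
1,940,000,000,000,000 / 1,125,899,906,842,624 = 1.72 PiB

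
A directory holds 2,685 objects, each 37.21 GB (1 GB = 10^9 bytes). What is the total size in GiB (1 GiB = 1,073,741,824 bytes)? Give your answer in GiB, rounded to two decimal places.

Total = 2,685 × 37.21 GB = 99908.85 GB
= 99908.85 × 1,000,000,000 bytes = 99,908,850,000,000 bytes
1 GiB = 1,073,741,824 bytes
99,908,850,000,000 / 1,073,741,824 = 93,047.37 GiB

93,047.37 GiB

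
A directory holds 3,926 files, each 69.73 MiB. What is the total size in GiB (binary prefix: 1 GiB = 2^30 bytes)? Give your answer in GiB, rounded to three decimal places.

Total = 3,926 × 69.73 MiB = 273759.98 MiB
= 273759.98 × 1,048,576 bytes = 287,058,144,788.48 bytes
1 GiB = 1,073,741,824 bytes
287,058,144,788.48 / 1,073,741,824 = 267.344 GiB

267.344 GiB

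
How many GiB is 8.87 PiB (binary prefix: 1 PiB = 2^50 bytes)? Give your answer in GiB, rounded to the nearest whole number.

8.87 PiB = 8.87 × 2^50 bytes = 9,986,732,173,694,074.88 bytes
1 GiB = 1,073,741,824 bytes
9,986,732,173,694,074.88 / 1,073,741,824 = 9,300,869 GiB

9,300,869 GiB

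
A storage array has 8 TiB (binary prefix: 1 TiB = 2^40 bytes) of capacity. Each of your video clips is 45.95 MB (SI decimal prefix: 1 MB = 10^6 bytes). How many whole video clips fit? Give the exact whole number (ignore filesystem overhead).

Capacity: 8 TiB = 8,796,093,022,208 bytes
Per item: 45.95 MB = 45,950,000 bytes
⌊8,796,093,022,208 / 45,950,000⌋ = 191,427

191,427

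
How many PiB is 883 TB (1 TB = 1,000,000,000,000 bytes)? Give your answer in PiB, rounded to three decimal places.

883 TB × 1,000,000,000,000 bytes/TB = 883,000,000,000,000 bytes
1 PiB = 2^50 bytes = 1,125,899,906,842,624 bytes
883,000,000,000,000 / 1,125,899,906,842,624 = 0.784 PiB

0.784 PiB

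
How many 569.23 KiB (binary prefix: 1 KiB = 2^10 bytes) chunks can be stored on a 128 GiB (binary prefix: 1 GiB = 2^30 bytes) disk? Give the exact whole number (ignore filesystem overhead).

Capacity: 128 GiB = 137,438,953,472 bytes
Per item: 569.23 KiB = 582,891.52 bytes
⌊137,438,953,472 / 582,891.52⌋ = 235,788

235,788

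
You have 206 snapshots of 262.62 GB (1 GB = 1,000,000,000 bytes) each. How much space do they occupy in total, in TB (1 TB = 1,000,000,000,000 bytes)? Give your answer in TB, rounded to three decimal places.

54.100 TB

Total = 206 × 262.62 GB = 54099.72 GB
= 54099.72 × 1,000,000,000 bytes = 54,099,720,000,000 bytes
1 TB = 1,000,000,000,000 bytes
54,099,720,000,000 / 1,000,000,000,000 = 54.100 TB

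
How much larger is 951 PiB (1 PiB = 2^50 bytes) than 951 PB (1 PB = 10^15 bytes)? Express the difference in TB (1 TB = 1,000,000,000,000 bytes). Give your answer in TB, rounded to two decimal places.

951 PiB = 951 × 1,125,899,906,842,624 = 1,070,730,811,407,335,424 bytes
951 PB = 951 × 1,000,000,000,000,000 = 951,000,000,000,000,000 bytes
difference = 119,730,811,407,335,424 bytes
119,730,811,407,335,424 / 1,000,000,000,000 = 119,730.81 TB

119,730.81 TB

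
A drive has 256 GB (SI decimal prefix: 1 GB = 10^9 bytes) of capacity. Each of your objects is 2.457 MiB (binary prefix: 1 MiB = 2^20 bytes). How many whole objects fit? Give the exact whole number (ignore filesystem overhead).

Capacity: 256 GB = 256,000,000,000 bytes
Per item: 2.457 MiB = 2,576,351.232 bytes
⌊256,000,000,000 / 2,576,351.232⌋ = 99,365

99,365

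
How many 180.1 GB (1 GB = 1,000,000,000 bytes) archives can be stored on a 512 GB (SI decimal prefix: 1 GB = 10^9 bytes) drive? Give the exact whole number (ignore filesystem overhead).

Capacity: 512 GB = 512,000,000,000 bytes
Per item: 180.1 GB = 180,100,000,000 bytes
⌊512,000,000,000 / 180,100,000,000⌋ = 2

2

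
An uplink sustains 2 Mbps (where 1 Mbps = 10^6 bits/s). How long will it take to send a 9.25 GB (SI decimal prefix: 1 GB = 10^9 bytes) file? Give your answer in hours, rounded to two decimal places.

10.28 hours

9.25 GB = 9,250,000,000 bytes = 74,000,000,000 bits
2 Mbps = 2,000,000 bits/s
time = 74,000,000,000 / 2,000,000 = 37,000.0000 s
37,000.0000 s / 3600 = 10.28 hours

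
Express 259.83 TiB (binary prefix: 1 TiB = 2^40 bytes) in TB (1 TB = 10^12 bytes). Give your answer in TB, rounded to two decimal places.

285.69 TB

259.83 TiB × 1,099,511,627,776 bytes/TiB = 285,686,106,245,038.08 bytes
1 TB = 1,000,000,000,000 bytes
285,686,106,245,038.08 / 1,000,000,000,000 = 285.69 TB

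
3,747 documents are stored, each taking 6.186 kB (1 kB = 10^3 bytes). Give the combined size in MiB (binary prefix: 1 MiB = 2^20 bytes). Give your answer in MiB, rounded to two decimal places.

22.11 MiB

Total = 3,747 × 6.186 kB = 23178.942 kB
= 23178.942 × 1,000 bytes = 23,178,942 bytes
1 MiB = 1,048,576 bytes
23,178,942 / 1,048,576 = 22.11 MiB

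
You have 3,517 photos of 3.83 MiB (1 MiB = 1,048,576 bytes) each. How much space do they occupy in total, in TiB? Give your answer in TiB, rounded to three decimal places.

Total = 3,517 × 3.83 MiB = 13470.11 MiB
= 13470.11 × 1,048,576 bytes = 14,124,434,063.36 bytes
1 TiB = 1,099,511,627,776 bytes
14,124,434,063.36 / 1,099,511,627,776 = 0.013 TiB

0.013 TiB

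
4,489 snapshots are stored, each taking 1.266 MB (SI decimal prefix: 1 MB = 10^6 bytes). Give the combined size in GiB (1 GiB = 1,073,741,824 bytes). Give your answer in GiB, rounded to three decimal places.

Total = 4,489 × 1.266 MB = 5683.074 MB
= 5683.074 × 1,000,000 bytes = 5,683,074,000 bytes
1 GiB = 1,073,741,824 bytes
5,683,074,000 / 1,073,741,824 = 5.293 GiB

5.293 GiB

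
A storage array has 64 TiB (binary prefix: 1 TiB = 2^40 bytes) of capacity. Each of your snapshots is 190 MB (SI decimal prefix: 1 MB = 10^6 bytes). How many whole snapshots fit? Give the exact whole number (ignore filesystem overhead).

370,361

Capacity: 64 TiB = 70,368,744,177,664 bytes
Per item: 190 MB = 190,000,000 bytes
⌊70,368,744,177,664 / 190,000,000⌋ = 370,361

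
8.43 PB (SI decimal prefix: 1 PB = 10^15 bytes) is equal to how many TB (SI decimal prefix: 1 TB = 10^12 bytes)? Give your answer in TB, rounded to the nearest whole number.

8,430 TB

8.43 PB × 1,000,000,000,000,000 bytes/PB = 8,430,000,000,000,000 bytes
1 TB = 10^12 bytes = 1,000,000,000,000 bytes
8,430,000,000,000,000 / 1,000,000,000,000 = 8,430 TB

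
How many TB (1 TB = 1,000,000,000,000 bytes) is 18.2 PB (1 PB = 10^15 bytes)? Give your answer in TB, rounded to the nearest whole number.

18,200 TB

18.2 PB × 1,000,000,000,000,000 bytes/PB = 18,200,000,000,000,000 bytes
1 TB = 10^12 bytes = 1,000,000,000,000 bytes
18,200,000,000,000,000 / 1,000,000,000,000 = 18,200 TB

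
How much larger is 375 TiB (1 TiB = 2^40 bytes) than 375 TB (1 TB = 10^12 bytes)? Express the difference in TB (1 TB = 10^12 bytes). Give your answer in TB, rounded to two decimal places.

37.32 TB

375 TiB = 375 × 1,099,511,627,776 = 412,316,860,416,000 bytes
375 TB = 375 × 1,000,000,000,000 = 375,000,000,000,000 bytes
difference = 37,316,860,416,000 bytes
37,316,860,416,000 / 1,000,000,000,000 = 37.32 TB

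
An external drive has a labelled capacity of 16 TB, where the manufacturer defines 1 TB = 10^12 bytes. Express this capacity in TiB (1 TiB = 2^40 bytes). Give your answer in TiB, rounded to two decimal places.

14.55 TiB

16 TB = 16 × 10^12 bytes = 16,000,000,000,000 bytes
1 TiB = 1,099,511,627,776 bytes
16,000,000,000,000 / 1,099,511,627,776 = 14.55 TiB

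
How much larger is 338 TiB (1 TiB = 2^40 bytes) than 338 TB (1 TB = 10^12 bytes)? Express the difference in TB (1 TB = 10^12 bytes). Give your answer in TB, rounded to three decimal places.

338 TiB = 338 × 1,099,511,627,776 = 371,634,930,188,288 bytes
338 TB = 338 × 1,000,000,000,000 = 338,000,000,000,000 bytes
difference = 33,634,930,188,288 bytes
33,634,930,188,288 / 1,000,000,000,000 = 33.635 TB

33.635 TB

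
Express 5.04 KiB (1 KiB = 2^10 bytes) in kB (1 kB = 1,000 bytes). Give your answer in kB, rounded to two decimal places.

5.04 KiB = 5.04 × 2^10 bytes = 5,160.96 bytes
1 kB = 1,000 bytes
5,160.96 / 1,000 = 5.16 kB

5.16 kB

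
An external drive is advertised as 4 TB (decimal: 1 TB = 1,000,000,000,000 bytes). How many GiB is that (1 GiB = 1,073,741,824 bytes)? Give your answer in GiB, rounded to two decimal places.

3,725.29 GiB

4 TB = 4 × 10^12 bytes = 4,000,000,000,000 bytes
1 GiB = 2^30 bytes = 1,073,741,824 bytes
4,000,000,000,000 / 1,073,741,824 = 3,725.29 GiB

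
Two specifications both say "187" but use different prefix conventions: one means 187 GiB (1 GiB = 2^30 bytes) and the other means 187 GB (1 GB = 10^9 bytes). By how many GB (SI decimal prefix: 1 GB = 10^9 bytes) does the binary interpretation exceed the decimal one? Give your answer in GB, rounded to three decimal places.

13.790 GB

187 GiB = 187 × 1,073,741,824 = 200,789,721,088 bytes
187 GB = 187 × 1,000,000,000 = 187,000,000,000 bytes
difference = 13,789,721,088 bytes
13,789,721,088 / 1,000,000,000 = 13.790 GB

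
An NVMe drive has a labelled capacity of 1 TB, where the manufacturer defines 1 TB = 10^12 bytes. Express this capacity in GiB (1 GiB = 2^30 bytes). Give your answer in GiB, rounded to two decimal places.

931.32 GiB

1 TB = 1 × 10^12 bytes = 1,000,000,000,000 bytes
1 GiB = 1,073,741,824 bytes
1,000,000,000,000 / 1,073,741,824 = 931.32 GiB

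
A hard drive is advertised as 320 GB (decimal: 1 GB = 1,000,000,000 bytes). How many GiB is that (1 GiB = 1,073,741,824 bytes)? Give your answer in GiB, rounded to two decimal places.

298.02 GiB

320 GB × 1,000,000,000 bytes/GB = 320,000,000,000 bytes
1 GiB = 2^30 bytes = 1,073,741,824 bytes
320,000,000,000 / 1,073,741,824 = 298.02 GiB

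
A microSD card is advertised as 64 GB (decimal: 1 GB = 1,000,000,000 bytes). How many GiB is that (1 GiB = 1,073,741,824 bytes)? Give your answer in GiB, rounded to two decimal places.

64 GB = 64 × 10^9 bytes = 64,000,000,000 bytes
1 GiB = 2^30 bytes = 1,073,741,824 bytes
64,000,000,000 / 1,073,741,824 = 59.60 GiB

59.60 GiB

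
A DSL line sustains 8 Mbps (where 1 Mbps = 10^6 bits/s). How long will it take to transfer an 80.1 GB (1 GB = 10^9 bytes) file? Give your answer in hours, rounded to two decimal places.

22.25 hours

80.1 GB = 80,100,000,000 bytes = 640,800,000,000 bits
8 Mbps = 8,000,000 bits/s
time = 640,800,000,000 / 8,000,000 = 80,100.0000 s
80,100.0000 s / 3600 = 22.25 hours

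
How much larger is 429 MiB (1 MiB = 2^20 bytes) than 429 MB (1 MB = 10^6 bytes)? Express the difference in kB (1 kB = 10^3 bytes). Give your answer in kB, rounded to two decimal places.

20,839.10 kB

429 MiB = 429 × 1,048,576 = 449,839,104 bytes
429 MB = 429 × 1,000,000 = 429,000,000 bytes
difference = 20,839,104 bytes
20,839,104 / 1,000 = 20,839.10 kB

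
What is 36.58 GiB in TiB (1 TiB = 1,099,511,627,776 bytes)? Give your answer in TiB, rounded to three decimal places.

0.036 TiB

36.58 GiB × 1,073,741,824 bytes/GiB = 39,277,475,921.92 bytes
1 TiB = 1,099,511,627,776 bytes
39,277,475,921.92 / 1,099,511,627,776 = 0.036 TiB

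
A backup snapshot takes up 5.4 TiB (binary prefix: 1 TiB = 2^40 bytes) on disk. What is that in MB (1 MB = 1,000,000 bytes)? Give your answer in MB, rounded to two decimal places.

5.4 TiB = 5.4 × 2^40 bytes = 5,937,362,789,990.4 bytes
1 MB = 1,000,000 bytes
5,937,362,789,990.4 / 1,000,000 = 5,937,362.79 MB

5,937,362.79 MB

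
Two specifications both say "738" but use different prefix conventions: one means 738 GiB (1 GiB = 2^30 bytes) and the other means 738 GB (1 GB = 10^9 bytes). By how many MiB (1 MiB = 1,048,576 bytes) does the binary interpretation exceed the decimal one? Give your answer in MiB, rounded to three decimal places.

51,900.354 MiB

738 GiB = 738 × 1,073,741,824 = 792,421,466,112 bytes
738 GB = 738 × 1,000,000,000 = 738,000,000,000 bytes
difference = 54,421,466,112 bytes
54,421,466,112 / 1,048,576 = 51,900.354 MiB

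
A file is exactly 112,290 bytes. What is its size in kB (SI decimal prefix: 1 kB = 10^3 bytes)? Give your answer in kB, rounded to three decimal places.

112,290 bytes given.
1 kB = 1,000 bytes
112,290 / 1,000 = 112.290 kB

112.290 kB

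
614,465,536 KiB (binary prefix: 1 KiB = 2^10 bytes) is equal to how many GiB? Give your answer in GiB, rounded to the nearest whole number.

586 GiB

614,465,536 KiB = 614,465,536 × 2^10 bytes = 629,212,708,864 bytes
1 GiB = 2^30 bytes = 1,073,741,824 bytes
629,212,708,864 / 1,073,741,824 = 586 GiB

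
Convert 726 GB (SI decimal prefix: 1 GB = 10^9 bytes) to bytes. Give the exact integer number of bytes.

726,000,000,000 bytes

726 × 1,000,000,000 = 726,000,000,000 bytes  (1 GB = 10^9 bytes)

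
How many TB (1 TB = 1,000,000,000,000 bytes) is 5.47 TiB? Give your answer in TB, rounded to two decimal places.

6.01 TB

5.47 TiB = 5.47 × 2^40 bytes = 6,014,328,603,934.72 bytes
1 TB = 10^12 bytes = 1,000,000,000,000 bytes
6,014,328,603,934.72 / 1,000,000,000,000 = 6.01 TB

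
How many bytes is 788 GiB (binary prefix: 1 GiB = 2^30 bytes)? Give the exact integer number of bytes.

788 × 1,073,741,824 = 846,108,557,312 bytes  (1 GiB = 2^30 bytes)

846,108,557,312 bytes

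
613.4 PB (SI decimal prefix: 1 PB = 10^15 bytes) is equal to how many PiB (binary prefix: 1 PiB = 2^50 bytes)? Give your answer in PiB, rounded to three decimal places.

613.4 PB = 613.4 × 10^15 bytes = 613,400,000,000,000,000 bytes
1 PiB = 1,125,899,906,842,624 bytes
613,400,000,000,000,000 / 1,125,899,906,842,624 = 544.809 PiB

544.809 PiB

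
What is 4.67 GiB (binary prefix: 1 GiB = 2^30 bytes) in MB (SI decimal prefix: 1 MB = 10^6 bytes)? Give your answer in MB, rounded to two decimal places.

4.67 GiB = 4.67 × 2^30 bytes = 5,014,374,318.08 bytes
1 MB = 10^6 bytes = 1,000,000 bytes
5,014,374,318.08 / 1,000,000 = 5,014.37 MB

5,014.37 MB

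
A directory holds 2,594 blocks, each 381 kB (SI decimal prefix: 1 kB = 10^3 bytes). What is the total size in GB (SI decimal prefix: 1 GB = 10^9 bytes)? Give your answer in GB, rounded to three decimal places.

Total = 2,594 × 381 kB = 988,314 kB
= 988,314 × 1,000 bytes = 988,314,000 bytes
1 GB = 1,000,000,000 bytes
988,314,000 / 1,000,000,000 = 0.988 GB

0.988 GB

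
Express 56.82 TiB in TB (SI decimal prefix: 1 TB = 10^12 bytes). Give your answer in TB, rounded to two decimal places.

56.82 TiB = 56.82 × 2^40 bytes = 62,474,250,690,232.32 bytes
1 TB = 10^12 bytes = 1,000,000,000,000 bytes
62,474,250,690,232.32 / 1,000,000,000,000 = 62.47 TB

62.47 TB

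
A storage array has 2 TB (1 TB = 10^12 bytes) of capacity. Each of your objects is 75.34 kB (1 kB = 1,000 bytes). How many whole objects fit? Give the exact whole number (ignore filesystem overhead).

26,546,323

Capacity: 2 TB = 2,000,000,000,000 bytes
Per item: 75.34 kB = 75,340 bytes
⌊2,000,000,000,000 / 75,340⌋ = 26,546,323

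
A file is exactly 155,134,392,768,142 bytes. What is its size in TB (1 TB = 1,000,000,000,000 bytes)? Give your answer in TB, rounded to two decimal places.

155.13 TB

155,134,392,768,142 bytes given.
1 TB = 10^12 bytes = 1,000,000,000,000 bytes
155,134,392,768,142 / 1,000,000,000,000 = 155.13 TB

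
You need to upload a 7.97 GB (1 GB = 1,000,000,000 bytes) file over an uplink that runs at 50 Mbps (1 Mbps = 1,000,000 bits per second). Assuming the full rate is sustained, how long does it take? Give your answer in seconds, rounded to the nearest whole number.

1,275 seconds

7.97 GB = 7,970,000,000 bytes = 63,760,000,000 bits
50 Mbps = 50,000,000 bits/s
time = 63,760,000,000 / 50,000,000 = 1,275 s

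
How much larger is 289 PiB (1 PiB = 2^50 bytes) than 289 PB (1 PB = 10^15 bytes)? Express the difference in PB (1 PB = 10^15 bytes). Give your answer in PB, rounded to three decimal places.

36.385 PB

289 PiB = 289 × 1,125,899,906,842,624 = 325,385,073,077,518,336 bytes
289 PB = 289 × 1,000,000,000,000,000 = 289,000,000,000,000,000 bytes
difference = 36,385,073,077,518,336 bytes
36,385,073,077,518,336 / 1,000,000,000,000,000 = 36.385 PB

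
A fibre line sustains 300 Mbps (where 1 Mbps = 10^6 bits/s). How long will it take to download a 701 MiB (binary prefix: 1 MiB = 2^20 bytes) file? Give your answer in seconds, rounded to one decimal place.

19.6 seconds

701 MiB = 735,051,776 bytes = 5,880,414,208 bits
300 Mbps = 300,000,000 bits/s
time = 5,880,414,208 / 300,000,000 = 19.6 s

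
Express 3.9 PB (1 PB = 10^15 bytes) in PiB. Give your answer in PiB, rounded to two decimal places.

3.46 PiB

3.9 PB = 3.9 × 10^15 bytes = 3,900,000,000,000,000 bytes
1 PiB = 2^50 bytes = 1,125,899,906,842,624 bytes
3,900,000,000,000,000 / 1,125,899,906,842,624 = 3.46 PiB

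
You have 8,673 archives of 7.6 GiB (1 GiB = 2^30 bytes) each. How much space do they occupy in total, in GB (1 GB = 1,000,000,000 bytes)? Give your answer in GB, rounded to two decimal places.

Total = 8,673 × 7.6 GiB = 65914.8 GiB
= 65914.8 × 1,073,741,824 bytes = 70,775,477,580,595.2 bytes
1 GB = 1,000,000,000 bytes
70,775,477,580,595.2 / 1,000,000,000 = 70,775.48 GB

70,775.48 GB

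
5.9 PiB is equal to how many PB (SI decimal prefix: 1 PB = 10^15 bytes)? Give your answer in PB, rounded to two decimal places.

5.9 PiB = 5.9 × 2^50 bytes = 6,642,809,450,371,481.6 bytes
1 PB = 10^15 bytes = 1,000,000,000,000,000 bytes
6,642,809,450,371,481.6 / 1,000,000,000,000,000 = 6.64 PB

6.64 PB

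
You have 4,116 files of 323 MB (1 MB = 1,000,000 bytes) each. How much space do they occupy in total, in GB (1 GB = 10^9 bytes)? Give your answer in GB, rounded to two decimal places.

1,329.47 GB

Total = 4,116 × 323 MB = 1,329,468 MB
= 1,329,468 × 1,000,000 bytes = 1,329,468,000,000 bytes
1 GB = 1,000,000,000 bytes
1,329,468,000,000 / 1,000,000,000 = 1,329.47 GB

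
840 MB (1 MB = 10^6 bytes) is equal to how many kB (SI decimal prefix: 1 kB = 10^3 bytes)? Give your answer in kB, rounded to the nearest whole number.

840,000 kB

840 MB × 1,000,000 bytes/MB = 840,000,000 bytes
1 kB = 1,000 bytes
840,000,000 / 1,000 = 840,000 kB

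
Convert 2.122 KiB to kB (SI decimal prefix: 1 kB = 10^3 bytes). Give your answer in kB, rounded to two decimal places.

2.17 kB

2.122 KiB = 2.122 × 2^10 bytes = 2,172.928 bytes
1 kB = 1,000 bytes
2,172.928 / 1,000 = 2.17 kB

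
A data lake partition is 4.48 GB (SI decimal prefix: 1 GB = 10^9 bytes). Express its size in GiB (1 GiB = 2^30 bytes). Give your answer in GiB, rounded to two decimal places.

4.17 GiB

4.48 GB = 4.48 × 10^9 bytes = 4,480,000,000 bytes
1 GiB = 1,073,741,824 bytes
4,480,000,000 / 1,073,741,824 = 4.17 GiB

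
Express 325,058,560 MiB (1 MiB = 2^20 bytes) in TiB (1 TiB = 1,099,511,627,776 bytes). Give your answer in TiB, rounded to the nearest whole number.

310 TiB

325,058,560 MiB = 325,058,560 × 2^20 bytes = 340,848,604,610,560 bytes
1 TiB = 2^40 bytes = 1,099,511,627,776 bytes
340,848,604,610,560 / 1,099,511,627,776 = 310 TiB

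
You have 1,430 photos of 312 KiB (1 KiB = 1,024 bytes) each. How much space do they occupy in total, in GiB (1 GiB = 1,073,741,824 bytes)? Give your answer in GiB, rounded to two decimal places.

Total = 1,430 × 312 KiB = 446,160 KiB
= 446,160 × 1,024 bytes = 456,867,840 bytes
1 GiB = 1,073,741,824 bytes
456,867,840 / 1,073,741,824 = 0.43 GiB

0.43 GiB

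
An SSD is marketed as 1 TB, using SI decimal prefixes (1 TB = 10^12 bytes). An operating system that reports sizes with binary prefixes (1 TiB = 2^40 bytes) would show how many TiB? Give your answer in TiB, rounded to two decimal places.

0.91 TiB

1 TB = 1 × 10^12 bytes = 1,000,000,000,000 bytes
1 TiB = 2^40 bytes = 1,099,511,627,776 bytes
1,000,000,000,000 / 1,099,511,627,776 = 0.91 TiB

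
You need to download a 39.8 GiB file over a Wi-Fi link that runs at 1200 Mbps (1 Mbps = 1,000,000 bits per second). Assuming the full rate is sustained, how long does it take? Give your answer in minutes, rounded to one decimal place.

39.8 GiB = 42,734,924,595.2 bytes = 341,879,396,761.6 bits
1200 Mbps = 1,200,000,000 bits/s
time = 341,879,396,761.6 / 1,200,000,000 = 284.90 s
284.90 s / 60 = 4.7 minutes

4.7 minutes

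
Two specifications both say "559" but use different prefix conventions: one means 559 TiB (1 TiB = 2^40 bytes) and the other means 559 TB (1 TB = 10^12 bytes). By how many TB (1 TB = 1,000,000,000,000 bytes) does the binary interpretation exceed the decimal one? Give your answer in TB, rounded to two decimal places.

55.63 TB

559 TiB = 559 × 1,099,511,627,776 = 614,626,999,926,784 bytes
559 TB = 559 × 1,000,000,000,000 = 559,000,000,000,000 bytes
difference = 55,626,999,926,784 bytes
55,626,999,926,784 / 1,000,000,000,000 = 55.63 TB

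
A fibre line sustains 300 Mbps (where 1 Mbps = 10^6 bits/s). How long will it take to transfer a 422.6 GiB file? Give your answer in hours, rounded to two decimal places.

422.6 GiB = 453,763,294,822.4 bytes = 3,630,106,358,579.2 bits
300 Mbps = 300,000,000 bits/s
time = 3,630,106,358,579.2 / 300,000,000 = 12,100.3545 s
12,100.3545 s / 3600 = 3.36 hours

3.36 hours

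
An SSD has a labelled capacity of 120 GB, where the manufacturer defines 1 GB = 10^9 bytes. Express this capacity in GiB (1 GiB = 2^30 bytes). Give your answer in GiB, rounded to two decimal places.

111.76 GiB

120 GB × 1,000,000,000 bytes/GB = 120,000,000,000 bytes
1 GiB = 2^30 bytes = 1,073,741,824 bytes
120,000,000,000 / 1,073,741,824 = 111.76 GiB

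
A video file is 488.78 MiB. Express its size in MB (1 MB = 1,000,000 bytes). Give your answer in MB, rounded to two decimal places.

488.78 MiB = 488.78 × 2^20 bytes = 512,522,977.28 bytes
1 MB = 10^6 bytes = 1,000,000 bytes
512,522,977.28 / 1,000,000 = 512.52 MB

512.52 MB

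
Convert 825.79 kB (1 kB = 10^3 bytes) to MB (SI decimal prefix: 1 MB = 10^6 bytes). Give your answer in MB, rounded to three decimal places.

0.826 MB

825.79 kB × 1,000 bytes/kB = 825,790 bytes
1 MB = 1,000,000 bytes
825,790 / 1,000,000 = 0.826 MB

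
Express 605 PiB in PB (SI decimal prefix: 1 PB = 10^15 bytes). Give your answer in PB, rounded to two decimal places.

681.17 PB

605 PiB = 605 × 2^50 bytes = 681,169,443,639,787,520 bytes
1 PB = 10^15 bytes = 1,000,000,000,000,000 bytes
681,169,443,639,787,520 / 1,000,000,000,000,000 = 681.17 PB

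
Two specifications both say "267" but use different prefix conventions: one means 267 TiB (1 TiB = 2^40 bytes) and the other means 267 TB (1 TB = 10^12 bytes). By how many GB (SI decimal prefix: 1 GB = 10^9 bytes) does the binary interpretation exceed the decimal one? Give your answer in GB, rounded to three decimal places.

26,569.605 GB

267 TiB = 267 × 1,099,511,627,776 = 293,569,604,616,192 bytes
267 TB = 267 × 1,000,000,000,000 = 267,000,000,000,000 bytes
difference = 26,569,604,616,192 bytes
26,569,604,616,192 / 1,000,000,000 = 26,569.605 GB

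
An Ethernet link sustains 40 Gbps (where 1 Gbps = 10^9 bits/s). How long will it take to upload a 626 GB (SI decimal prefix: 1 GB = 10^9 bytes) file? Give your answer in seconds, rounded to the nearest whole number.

125 seconds

626 GB = 626,000,000,000 bytes = 5,008,000,000,000 bits
40 Gbps = 40,000,000,000 bits/s
time = 5,008,000,000,000 / 40,000,000,000 = 125 s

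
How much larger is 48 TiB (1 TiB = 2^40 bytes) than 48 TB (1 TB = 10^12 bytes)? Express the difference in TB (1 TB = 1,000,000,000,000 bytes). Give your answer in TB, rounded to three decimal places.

4.777 TB

48 TiB = 48 × 1,099,511,627,776 = 52,776,558,133,248 bytes
48 TB = 48 × 1,000,000,000,000 = 48,000,000,000,000 bytes
difference = 4,776,558,133,248 bytes
4,776,558,133,248 / 1,000,000,000,000 = 4.777 TB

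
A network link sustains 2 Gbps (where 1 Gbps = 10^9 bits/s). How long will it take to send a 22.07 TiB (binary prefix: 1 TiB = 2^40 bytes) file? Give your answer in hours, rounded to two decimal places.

26.96 hours

22.07 TiB = 24,266,221,625,016.32 bytes = 194,129,773,000,130.56 bits
2 Gbps = 2,000,000,000 bits/s
time = 194,129,773,000,130.56 / 2,000,000,000 = 97,064.8865 s
97,064.8865 s / 3600 = 26.96 hours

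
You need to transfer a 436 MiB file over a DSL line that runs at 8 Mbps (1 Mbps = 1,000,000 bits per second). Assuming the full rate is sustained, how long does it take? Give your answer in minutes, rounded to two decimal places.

436 MiB = 457,179,136 bytes = 3,657,433,088 bits
8 Mbps = 8,000,000 bits/s
time = 3,657,433,088 / 8,000,000 = 457.179 s
457.179 s / 60 = 7.62 minutes

7.62 minutes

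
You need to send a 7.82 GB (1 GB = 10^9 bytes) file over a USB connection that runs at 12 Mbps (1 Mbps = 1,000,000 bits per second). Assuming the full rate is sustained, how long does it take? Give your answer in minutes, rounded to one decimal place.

7.82 GB = 7,820,000,000 bytes = 62,560,000,000 bits
12 Mbps = 12,000,000 bits/s
time = 62,560,000,000 / 12,000,000 = 5,213.33 s
5,213.33 s / 60 = 86.9 minutes

86.9 minutes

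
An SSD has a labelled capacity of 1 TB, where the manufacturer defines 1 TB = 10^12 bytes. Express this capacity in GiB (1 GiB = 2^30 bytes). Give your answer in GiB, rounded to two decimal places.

1 TB = 1 × 10^12 bytes = 1,000,000,000,000 bytes
1 GiB = 1,073,741,824 bytes
1,000,000,000,000 / 1,073,741,824 = 931.32 GiB

931.32 GiB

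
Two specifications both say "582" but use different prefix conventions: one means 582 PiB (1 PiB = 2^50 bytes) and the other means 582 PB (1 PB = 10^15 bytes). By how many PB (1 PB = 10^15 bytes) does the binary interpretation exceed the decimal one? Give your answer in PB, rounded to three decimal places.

73.274 PB

582 PiB = 582 × 1,125,899,906,842,624 = 655,273,745,782,407,168 bytes
582 PB = 582 × 1,000,000,000,000,000 = 582,000,000,000,000,000 bytes
difference = 73,273,745,782,407,168 bytes
73,273,745,782,407,168 / 1,000,000,000,000,000 = 73.274 PB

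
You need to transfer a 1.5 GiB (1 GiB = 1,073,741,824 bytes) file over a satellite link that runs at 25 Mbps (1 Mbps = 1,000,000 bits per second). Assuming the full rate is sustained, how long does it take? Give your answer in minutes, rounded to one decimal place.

1.5 GiB = 1,610,612,736 bytes = 12,884,901,888 bits
25 Mbps = 25,000,000 bits/s
time = 12,884,901,888 / 25,000,000 = 515.40 s
515.40 s / 60 = 8.6 minutes

8.6 minutes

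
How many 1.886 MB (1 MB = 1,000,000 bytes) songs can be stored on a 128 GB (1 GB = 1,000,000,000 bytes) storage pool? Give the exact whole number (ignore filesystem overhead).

67,868

Capacity: 128 GB = 128,000,000,000 bytes
Per item: 1.886 MB = 1,886,000 bytes
⌊128,000,000,000 / 1,886,000⌋ = 67,868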